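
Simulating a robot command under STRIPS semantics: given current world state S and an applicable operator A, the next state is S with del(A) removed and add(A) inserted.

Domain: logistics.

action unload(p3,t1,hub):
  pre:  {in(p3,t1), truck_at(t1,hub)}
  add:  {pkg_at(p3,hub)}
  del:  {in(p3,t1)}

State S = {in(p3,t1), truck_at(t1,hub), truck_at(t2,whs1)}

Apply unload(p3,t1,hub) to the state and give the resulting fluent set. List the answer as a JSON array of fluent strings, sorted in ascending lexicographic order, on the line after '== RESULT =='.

Compute (S \ del) ∪ add:
  pre ⊆ S: {in(p3,t1), truck_at(t1,hub)} ⊆ S  — applicable
  S \ del = {truck_at(t1,hub), truck_at(t2,whs1)}
  ∪ add   = {pkg_at(p3,hub), truck_at(t1,hub), truck_at(t2,whs1)}

== RESULT ==
["pkg_at(p3,hub)", "truck_at(t1,hub)", "truck_at(t2,whs1)"]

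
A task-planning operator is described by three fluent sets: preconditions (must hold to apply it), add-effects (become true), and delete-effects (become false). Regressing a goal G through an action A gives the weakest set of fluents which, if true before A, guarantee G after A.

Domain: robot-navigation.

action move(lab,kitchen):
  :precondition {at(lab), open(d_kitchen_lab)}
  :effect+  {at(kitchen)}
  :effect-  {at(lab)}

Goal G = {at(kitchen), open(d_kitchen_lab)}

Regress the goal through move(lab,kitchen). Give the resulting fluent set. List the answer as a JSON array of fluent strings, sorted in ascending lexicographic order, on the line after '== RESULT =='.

Regress:
  G ∩ del = {}  (empty — regression defined)
  G \ add = {at(kitchen), open(d_kitchen_lab)} \ {at(kitchen)} = {open(d_kitchen_lab)}
  ∪ pre   = {open(d_kitchen_lab)} ∪ {at(lab), open(d_kitchen_lab)}
          = {at(lab), open(d_kitchen_lab)}

== RESULT ==
["at(lab)", "open(d_kitchen_lab)"]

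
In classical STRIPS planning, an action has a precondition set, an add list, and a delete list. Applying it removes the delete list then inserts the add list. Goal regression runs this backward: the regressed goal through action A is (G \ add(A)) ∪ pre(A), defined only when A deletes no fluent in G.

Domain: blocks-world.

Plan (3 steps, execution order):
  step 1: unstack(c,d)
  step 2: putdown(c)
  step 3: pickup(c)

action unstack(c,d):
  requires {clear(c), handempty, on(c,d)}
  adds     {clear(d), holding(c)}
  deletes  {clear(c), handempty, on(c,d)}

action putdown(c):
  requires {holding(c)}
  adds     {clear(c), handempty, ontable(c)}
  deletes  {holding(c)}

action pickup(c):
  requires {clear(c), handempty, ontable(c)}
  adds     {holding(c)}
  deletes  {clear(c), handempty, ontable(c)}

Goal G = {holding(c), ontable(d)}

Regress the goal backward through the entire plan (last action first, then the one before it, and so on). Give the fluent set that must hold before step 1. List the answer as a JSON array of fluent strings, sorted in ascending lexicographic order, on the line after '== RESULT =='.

Work backward from the goal:
  through step 3 (pickup(c)): drop {holding(c)}, keep {ontable(d)}, require {clear(c), handempty, ontable(c)}
    → {clear(c), handempty, ontable(c), ontable(d)}
  through step 2 (putdown(c)): drop {clear(c), handempty, ontable(c)}, keep {ontable(d)}, require {holding(c)}
    → {holding(c), ontable(d)}
  through step 1 (unstack(c,d)): drop {holding(c)}, keep {ontable(d)}, require {clear(c), handempty, on(c,d)}
    → {clear(c), handempty, on(c,d), ontable(d)}

== RESULT ==
["clear(c)", "handempty", "on(c,d)", "ontable(d)"]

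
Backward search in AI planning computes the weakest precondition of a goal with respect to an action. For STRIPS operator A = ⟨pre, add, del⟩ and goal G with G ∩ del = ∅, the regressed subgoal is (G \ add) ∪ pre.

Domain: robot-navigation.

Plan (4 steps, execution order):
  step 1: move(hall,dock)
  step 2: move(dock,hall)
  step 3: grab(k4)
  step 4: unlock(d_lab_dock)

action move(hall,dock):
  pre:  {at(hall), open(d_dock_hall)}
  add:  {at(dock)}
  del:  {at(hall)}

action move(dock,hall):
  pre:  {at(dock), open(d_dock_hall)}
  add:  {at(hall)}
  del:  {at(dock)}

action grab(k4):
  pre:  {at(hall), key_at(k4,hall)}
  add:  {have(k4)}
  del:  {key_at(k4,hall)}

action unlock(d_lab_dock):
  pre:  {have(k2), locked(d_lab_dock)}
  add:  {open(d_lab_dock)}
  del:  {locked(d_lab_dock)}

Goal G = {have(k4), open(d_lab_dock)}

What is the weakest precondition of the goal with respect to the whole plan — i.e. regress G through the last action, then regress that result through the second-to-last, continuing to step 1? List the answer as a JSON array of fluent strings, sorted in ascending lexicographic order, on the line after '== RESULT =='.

Work backward from the goal:
  through step 4 (unlock(d_lab_dock)): drop {open(d_lab_dock)}, keep {have(k4)}, require {have(k2), locked(d_lab_dock)}
    → {have(k2), have(k4), locked(d_lab_dock)}
  through step 3 (grab(k4)): drop {have(k4)}, keep {have(k2), locked(d_lab_dock)}, require {at(hall), key_at(k4,hall)}
    → {at(hall), have(k2), key_at(k4,hall), locked(d_lab_dock)}
  through step 2 (move(dock,hall)): drop {at(hall)}, keep {have(k2), key_at(k4,hall), locked(d_lab_dock)}, require {at(dock), open(d_dock_hall)}
    → {at(dock), have(k2), key_at(k4,hall), locked(d_lab_dock), open(d_dock_hall)}
  through step 1 (move(hall,dock)): drop {at(dock)}, keep {have(k2), key_at(k4,hall), locked(d_lab_dock), open(d_dock_hall)}, require {at(hall), open(d_dock_hall)}
    → {at(hall), have(k2), key_at(k4,hall), locked(d_lab_dock), open(d_dock_hall)}

== RESULT ==
["at(hall)", "have(k2)", "key_at(k4,hall)", "locked(d_lab_dock)", "open(d_dock_hall)"]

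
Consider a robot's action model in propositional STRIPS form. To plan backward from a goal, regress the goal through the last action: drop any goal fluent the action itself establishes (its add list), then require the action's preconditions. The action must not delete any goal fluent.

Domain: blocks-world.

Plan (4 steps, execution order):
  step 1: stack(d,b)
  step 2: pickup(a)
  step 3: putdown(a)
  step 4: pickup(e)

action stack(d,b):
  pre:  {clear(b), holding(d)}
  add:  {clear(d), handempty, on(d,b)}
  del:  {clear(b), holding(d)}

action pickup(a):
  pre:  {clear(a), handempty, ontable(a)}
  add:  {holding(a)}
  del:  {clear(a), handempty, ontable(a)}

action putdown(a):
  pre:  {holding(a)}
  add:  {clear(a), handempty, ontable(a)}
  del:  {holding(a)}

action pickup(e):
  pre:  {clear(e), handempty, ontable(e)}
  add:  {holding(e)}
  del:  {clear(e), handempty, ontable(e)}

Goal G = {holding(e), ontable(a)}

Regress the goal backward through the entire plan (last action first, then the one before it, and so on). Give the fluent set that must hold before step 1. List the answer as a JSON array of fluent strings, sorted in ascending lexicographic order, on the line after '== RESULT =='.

Work backward from the goal:
  through step 4 (pickup(e)): drop {holding(e)}, keep {ontable(a)}, require {clear(e), handempty, ontable(e)}
    → {clear(e), handempty, ontable(a), ontable(e)}
  through step 3 (putdown(a)): drop {handempty, ontable(a)}, keep {clear(e), ontable(e)}, require {holding(a)}
    → {clear(e), holding(a), ontable(e)}
  through step 2 (pickup(a)): drop {holding(a)}, keep {clear(e), ontable(e)}, require {clear(a), handempty, ontable(a)}
    → {clear(a), clear(e), handempty, ontable(a), ontable(e)}
  through step 1 (stack(d,b)): drop {handempty}, keep {clear(a), clear(e), ontable(a), ontable(e)}, require {clear(b), holding(d)}
    → {clear(a), clear(b), clear(e), holding(d), ontable(a), ontable(e)}

== RESULT ==
["clear(a)", "clear(b)", "clear(e)", "holding(d)", "ontable(a)", "ontable(e)"]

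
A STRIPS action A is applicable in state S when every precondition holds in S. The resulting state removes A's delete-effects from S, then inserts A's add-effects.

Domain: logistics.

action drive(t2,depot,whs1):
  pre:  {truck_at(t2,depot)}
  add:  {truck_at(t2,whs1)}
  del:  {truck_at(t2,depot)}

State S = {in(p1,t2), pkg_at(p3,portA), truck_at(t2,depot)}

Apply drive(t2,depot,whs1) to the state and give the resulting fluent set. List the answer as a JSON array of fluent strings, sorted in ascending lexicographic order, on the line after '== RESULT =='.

Compute (S \ del) ∪ add:
  pre ⊆ S: {truck_at(t2,depot)} ⊆ S  — applicable
  S \ del = {in(p1,t2), pkg_at(p3,portA)}
  ∪ add   = {in(p1,t2), pkg_at(p3,portA), truck_at(t2,whs1)}

== RESULT ==
["in(p1,t2)", "pkg_at(p3,portA)", "truck_at(t2,whs1)"]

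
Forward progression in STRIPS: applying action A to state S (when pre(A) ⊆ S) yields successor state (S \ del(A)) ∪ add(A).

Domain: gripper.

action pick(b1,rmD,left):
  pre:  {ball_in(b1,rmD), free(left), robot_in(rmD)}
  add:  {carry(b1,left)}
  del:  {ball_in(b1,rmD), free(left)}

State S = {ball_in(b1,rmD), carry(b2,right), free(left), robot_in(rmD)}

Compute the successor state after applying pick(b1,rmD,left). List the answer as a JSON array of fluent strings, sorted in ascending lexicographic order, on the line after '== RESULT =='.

Progress:
  pre ⊆ S: {ball_in(b1,rmD), free(left), robot_in(rmD)} ⊆ S  — applicable
  S \ del = {carry(b2,right), robot_in(rmD)}
  ∪ add   = {carry(b1,left), carry(b2,right), robot_in(rmD)}

== RESULT ==
["carry(b1,left)", "carry(b2,right)", "robot_in(rmD)"]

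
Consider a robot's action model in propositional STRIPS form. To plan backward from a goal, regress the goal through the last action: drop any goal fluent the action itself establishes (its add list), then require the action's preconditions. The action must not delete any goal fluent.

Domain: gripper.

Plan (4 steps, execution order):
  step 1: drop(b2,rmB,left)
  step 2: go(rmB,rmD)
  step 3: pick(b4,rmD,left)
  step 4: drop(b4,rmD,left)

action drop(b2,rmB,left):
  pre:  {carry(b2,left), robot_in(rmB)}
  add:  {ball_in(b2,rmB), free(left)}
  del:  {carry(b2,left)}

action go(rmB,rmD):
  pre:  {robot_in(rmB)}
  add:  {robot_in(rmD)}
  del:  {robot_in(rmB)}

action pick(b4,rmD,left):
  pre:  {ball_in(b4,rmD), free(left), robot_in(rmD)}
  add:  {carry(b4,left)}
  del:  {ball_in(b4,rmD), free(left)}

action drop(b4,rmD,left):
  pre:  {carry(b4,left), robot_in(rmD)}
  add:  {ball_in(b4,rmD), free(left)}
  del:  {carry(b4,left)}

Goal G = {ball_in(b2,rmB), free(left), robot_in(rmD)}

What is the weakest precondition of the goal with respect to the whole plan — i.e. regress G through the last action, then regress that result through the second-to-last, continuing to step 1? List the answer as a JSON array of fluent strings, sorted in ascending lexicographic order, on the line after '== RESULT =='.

Regress step by step:
  through step 4 (drop(b4,rmD,left)): drop {free(left)}, keep {ball_in(b2,rmB), robot_in(rmD)}, require {carry(b4,left), robot_in(rmD)}
    → {ball_in(b2,rmB), carry(b4,left), robot_in(rmD)}
  through step 3 (pick(b4,rmD,left)): drop {carry(b4,left)}, keep {ball_in(b2,rmB), robot_in(rmD)}, require {ball_in(b4,rmD), free(left), robot_in(rmD)}
    → {ball_in(b2,rmB), ball_in(b4,rmD), free(left), robot_in(rmD)}
  through step 2 (go(rmB,rmD)): drop {robot_in(rmD)}, keep {ball_in(b2,rmB), ball_in(b4,rmD), free(left)}, require {robot_in(rmB)}
    → {ball_in(b2,rmB), ball_in(b4,rmD), free(left), robot_in(rmB)}
  through step 1 (drop(b2,rmB,left)): drop {ball_in(b2,rmB), free(left)}, keep {ball_in(b4,rmD), robot_in(rmB)}, require {carry(b2,left), robot_in(rmB)}
    → {ball_in(b4,rmD), carry(b2,left), robot_in(rmB)}

== RESULT ==
["ball_in(b4,rmD)", "carry(b2,left)", "robot_in(rmB)"]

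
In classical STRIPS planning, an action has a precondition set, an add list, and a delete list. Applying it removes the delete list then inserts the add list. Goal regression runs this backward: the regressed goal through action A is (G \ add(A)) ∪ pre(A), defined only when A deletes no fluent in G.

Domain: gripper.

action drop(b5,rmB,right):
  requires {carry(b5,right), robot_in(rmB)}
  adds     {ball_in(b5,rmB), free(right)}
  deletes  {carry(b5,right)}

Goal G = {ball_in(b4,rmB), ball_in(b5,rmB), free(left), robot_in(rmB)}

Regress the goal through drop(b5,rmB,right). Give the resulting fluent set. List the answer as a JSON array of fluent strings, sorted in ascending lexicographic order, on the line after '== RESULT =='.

Compute (G \ add) ∪ pre:
  G ∩ del = {}  (empty — regression defined)
  G \ add = {ball_in(b4,rmB), ball_in(b5,rmB), free(left), robot_in(rmB)} \ {ball_in(b5,rmB), free(right)} = {ball_in(b4,rmB), free(left), robot_in(rmB)}
  ∪ pre   = {ball_in(b4,rmB), free(left), robot_in(rmB)} ∪ {carry(b5,right), robot_in(rmB)}
          = {ball_in(b4,rmB), carry(b5,right), free(left), robot_in(rmB)}

== RESULT ==
["ball_in(b4,rmB)", "carry(b5,right)", "free(left)", "robot_in(rmB)"]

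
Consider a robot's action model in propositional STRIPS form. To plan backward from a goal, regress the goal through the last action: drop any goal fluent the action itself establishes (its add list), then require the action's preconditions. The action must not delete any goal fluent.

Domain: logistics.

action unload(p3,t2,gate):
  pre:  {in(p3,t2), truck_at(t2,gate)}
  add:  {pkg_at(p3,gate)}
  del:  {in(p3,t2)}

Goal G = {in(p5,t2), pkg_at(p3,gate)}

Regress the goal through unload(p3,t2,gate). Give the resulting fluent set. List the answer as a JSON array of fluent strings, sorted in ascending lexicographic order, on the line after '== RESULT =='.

Compute (G \ add) ∪ pre:
  G ∩ del = {}  (empty — regression defined)
  G \ add = {in(p5,t2), pkg_at(p3,gate)} \ {pkg_at(p3,gate)} = {in(p5,t2)}
  ∪ pre   = {in(p5,t2)} ∪ {in(p3,t2), truck_at(t2,gate)}
          = {in(p3,t2), in(p5,t2), truck_at(t2,gate)}

== RESULT ==
["in(p3,t2)", "in(p5,t2)", "truck_at(t2,gate)"]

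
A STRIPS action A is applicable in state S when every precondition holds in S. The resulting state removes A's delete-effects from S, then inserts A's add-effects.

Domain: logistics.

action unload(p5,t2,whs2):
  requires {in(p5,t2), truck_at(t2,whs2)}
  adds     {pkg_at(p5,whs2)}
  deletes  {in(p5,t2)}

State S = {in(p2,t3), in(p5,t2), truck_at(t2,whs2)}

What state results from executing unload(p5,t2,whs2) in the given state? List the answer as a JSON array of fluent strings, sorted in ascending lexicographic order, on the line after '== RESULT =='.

Progress:
  pre ⊆ S: {in(p5,t2), truck_at(t2,whs2)} ⊆ S  — applicable
  S \ del = {in(p2,t3), truck_at(t2,whs2)}
  ∪ add   = {in(p2,t3), pkg_at(p5,whs2), truck_at(t2,whs2)}

== RESULT ==
["in(p2,t3)", "pkg_at(p5,whs2)", "truck_at(t2,whs2)"]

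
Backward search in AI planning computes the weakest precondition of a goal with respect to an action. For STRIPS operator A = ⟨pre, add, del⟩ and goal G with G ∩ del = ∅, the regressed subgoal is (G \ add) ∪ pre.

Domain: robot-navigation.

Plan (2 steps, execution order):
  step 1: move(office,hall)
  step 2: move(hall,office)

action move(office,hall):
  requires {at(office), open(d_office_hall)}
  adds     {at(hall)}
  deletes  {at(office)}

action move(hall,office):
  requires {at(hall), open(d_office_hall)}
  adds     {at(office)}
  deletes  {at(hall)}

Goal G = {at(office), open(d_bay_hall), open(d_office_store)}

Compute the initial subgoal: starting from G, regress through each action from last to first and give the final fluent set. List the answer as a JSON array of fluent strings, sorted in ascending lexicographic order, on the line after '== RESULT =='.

Work backward from the goal:
  through step 2 (move(hall,office)): drop {at(office)}, keep {open(d_bay_hall), open(d_office_store)}, require {at(hall), open(d_office_hall)}
    → {at(hall), open(d_bay_hall), open(d_office_hall), open(d_office_store)}
  through step 1 (move(office,hall)): drop {at(hall)}, keep {open(d_bay_hall), open(d_office_hall), open(d_office_store)}, require {at(office), open(d_office_hall)}
    → {at(office), open(d_bay_hall), open(d_office_hall), open(d_office_store)}

== RESULT ==
["at(office)", "open(d_bay_hall)", "open(d_office_hall)", "open(d_office_store)"]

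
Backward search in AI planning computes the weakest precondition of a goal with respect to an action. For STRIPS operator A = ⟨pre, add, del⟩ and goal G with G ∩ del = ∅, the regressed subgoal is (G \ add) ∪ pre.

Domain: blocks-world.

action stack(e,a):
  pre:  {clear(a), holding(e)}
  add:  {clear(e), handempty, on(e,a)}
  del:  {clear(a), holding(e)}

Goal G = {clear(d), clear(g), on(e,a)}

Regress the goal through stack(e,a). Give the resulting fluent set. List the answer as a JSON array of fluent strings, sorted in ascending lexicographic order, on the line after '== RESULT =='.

Regress:
  G ∩ del = {}  (empty — regression defined)
  G \ add = {clear(d), clear(g), on(e,a)} \ {clear(e), handempty, on(e,a)} = {clear(d), clear(g)}
  ∪ pre   = {clear(d), clear(g)} ∪ {clear(a), holding(e)}
          = {clear(a), clear(d), clear(g), holding(e)}

== RESULT ==
["clear(a)", "clear(d)", "clear(g)", "holding(e)"]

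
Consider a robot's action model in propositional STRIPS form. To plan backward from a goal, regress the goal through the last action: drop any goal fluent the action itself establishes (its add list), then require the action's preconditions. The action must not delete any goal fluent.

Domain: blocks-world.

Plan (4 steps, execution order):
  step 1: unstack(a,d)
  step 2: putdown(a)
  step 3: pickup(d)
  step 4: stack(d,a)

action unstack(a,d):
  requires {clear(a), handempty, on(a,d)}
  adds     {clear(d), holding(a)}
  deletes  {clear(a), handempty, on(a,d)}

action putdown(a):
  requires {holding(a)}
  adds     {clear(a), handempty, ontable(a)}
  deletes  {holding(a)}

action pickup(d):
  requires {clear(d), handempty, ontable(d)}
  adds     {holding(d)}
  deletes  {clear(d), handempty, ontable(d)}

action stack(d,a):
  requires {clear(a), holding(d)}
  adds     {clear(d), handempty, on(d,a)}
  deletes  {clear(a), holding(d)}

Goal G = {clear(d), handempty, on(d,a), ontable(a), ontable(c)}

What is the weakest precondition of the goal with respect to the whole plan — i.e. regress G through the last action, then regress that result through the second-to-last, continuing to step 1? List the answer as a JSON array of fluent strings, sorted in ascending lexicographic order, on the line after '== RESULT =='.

Work backward from the goal:
  through step 4 (stack(d,a)): drop {clear(d), handempty, on(d,a)}, keep {ontable(a), ontable(c)}, require {clear(a), holding(d)}
    → {clear(a), holding(d), ontable(a), ontable(c)}
  through step 3 (pickup(d)): drop {holding(d)}, keep {clear(a), ontable(a), ontable(c)}, require {clear(d), handempty, ontable(d)}
    → {clear(a), clear(d), handempty, ontable(a), ontable(c), ontable(d)}
  through step 2 (putdown(a)): drop {clear(a), handempty, ontable(a)}, keep {clear(d), ontable(c), ontable(d)}, require {holding(a)}
    → {clear(d), holding(a), ontable(c), ontable(d)}
  through step 1 (unstack(a,d)): drop {clear(d), holding(a)}, keep {ontable(c), ontable(d)}, require {clear(a), handempty, on(a,d)}
    → {clear(a), handempty, on(a,d), ontable(c), ontable(d)}

== RESULT ==
["clear(a)", "handempty", "on(a,d)", "ontable(c)", "ontable(d)"]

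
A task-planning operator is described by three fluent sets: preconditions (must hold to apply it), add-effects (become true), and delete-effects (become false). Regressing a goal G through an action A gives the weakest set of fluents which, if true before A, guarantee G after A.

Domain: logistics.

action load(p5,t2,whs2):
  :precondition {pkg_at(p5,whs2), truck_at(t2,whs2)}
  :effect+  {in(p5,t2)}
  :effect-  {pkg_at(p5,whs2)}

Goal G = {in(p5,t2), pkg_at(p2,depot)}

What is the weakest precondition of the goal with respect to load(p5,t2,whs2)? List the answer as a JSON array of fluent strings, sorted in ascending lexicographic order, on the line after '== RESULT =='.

Compute (G \ add) ∪ pre:
  G ∩ del = {}  (empty — regression defined)
  G \ add = {in(p5,t2), pkg_at(p2,depot)} \ {in(p5,t2)} = {pkg_at(p2,depot)}
  ∪ pre   = {pkg_at(p2,depot)} ∪ {pkg_at(p5,whs2), truck_at(t2,whs2)}
          = {pkg_at(p2,depot), pkg_at(p5,whs2), truck_at(t2,whs2)}

== RESULT ==
["pkg_at(p2,depot)", "pkg_at(p5,whs2)", "truck_at(t2,whs2)"]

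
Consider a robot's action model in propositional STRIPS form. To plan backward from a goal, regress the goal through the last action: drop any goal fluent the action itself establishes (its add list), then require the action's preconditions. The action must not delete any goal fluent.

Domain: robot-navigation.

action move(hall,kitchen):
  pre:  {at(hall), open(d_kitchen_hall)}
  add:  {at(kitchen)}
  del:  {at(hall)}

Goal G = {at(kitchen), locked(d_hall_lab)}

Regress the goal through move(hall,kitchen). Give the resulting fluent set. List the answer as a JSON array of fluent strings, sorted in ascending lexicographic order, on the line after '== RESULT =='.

Compute (G \ add) ∪ pre:
  G ∩ del = {}  (empty — regression defined)
  G \ add = {at(kitchen), locked(d_hall_lab)} \ {at(kitchen)} = {locked(d_hall_lab)}
  ∪ pre   = {locked(d_hall_lab)} ∪ {at(hall), open(d_kitchen_hall)}
          = {at(hall), locked(d_hall_lab), open(d_kitchen_hall)}

== RESULT ==
["at(hall)", "locked(d_hall_lab)", "open(d_kitchen_hall)"]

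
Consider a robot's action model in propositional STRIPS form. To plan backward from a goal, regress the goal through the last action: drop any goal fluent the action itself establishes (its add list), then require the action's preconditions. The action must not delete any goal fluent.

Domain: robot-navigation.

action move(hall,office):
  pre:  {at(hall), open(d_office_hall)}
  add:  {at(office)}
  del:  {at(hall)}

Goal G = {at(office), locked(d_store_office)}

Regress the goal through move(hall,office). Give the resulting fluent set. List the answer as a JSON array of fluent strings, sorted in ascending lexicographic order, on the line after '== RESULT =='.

Compute (G \ add) ∪ pre:
  G ∩ del = {}  (empty — regression defined)
  G \ add = {at(office), locked(d_store_office)} \ {at(office)} = {locked(d_store_office)}
  ∪ pre   = {locked(d_store_office)} ∪ {at(hall), open(d_office_hall)}
          = {at(hall), locked(d_store_office), open(d_office_hall)}

== RESULT ==
["at(hall)", "locked(d_store_office)", "open(d_office_hall)"]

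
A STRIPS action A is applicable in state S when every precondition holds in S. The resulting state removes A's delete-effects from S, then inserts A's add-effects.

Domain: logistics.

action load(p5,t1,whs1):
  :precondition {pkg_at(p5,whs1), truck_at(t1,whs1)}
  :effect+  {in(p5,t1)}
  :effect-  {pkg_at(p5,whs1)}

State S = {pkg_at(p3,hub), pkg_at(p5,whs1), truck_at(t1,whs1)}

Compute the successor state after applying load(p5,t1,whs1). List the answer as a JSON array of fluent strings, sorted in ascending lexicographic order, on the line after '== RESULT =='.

Progress:
  pre ⊆ S: {pkg_at(p5,whs1), truck_at(t1,whs1)} ⊆ S  — applicable
  S \ del = {pkg_at(p3,hub), truck_at(t1,whs1)}
  ∪ add   = {in(p5,t1), pkg_at(p3,hub), truck_at(t1,whs1)}

== RESULT ==
["in(p5,t1)", "pkg_at(p3,hub)", "truck_at(t1,whs1)"]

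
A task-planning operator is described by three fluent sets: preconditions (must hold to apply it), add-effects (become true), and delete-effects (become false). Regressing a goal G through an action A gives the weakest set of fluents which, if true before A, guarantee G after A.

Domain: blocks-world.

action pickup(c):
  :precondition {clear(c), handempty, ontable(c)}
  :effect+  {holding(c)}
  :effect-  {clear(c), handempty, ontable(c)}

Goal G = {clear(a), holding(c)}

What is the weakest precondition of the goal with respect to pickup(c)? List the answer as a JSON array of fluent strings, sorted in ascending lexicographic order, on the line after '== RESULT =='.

Compute (G \ add) ∪ pre:
  G ∩ del = {}  (empty — regression defined)
  G \ add = {clear(a), holding(c)} \ {holding(c)} = {clear(a)}
  ∪ pre   = {clear(a)} ∪ {clear(c), handempty, ontable(c)}
          = {clear(a), clear(c), handempty, ontable(c)}

== RESULT ==
["clear(a)", "clear(c)", "handempty", "ontable(c)"]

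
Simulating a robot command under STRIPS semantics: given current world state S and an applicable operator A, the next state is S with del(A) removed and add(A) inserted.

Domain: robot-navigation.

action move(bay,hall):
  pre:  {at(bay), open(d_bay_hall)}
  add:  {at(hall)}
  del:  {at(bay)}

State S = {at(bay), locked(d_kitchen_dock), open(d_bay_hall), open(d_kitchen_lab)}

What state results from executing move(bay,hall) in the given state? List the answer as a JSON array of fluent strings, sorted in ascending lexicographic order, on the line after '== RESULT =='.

Compute (S \ del) ∪ add:
  pre ⊆ S: {at(bay), open(d_bay_hall)} ⊆ S  — applicable
  S \ del = {locked(d_kitchen_dock), open(d_bay_hall), open(d_kitchen_lab)}
  ∪ add   = {at(hall), locked(d_kitchen_dock), open(d_bay_hall), open(d_kitchen_lab)}

== RESULT ==
["at(hall)", "locked(d_kitchen_dock)", "open(d_bay_hall)", "open(d_kitchen_lab)"]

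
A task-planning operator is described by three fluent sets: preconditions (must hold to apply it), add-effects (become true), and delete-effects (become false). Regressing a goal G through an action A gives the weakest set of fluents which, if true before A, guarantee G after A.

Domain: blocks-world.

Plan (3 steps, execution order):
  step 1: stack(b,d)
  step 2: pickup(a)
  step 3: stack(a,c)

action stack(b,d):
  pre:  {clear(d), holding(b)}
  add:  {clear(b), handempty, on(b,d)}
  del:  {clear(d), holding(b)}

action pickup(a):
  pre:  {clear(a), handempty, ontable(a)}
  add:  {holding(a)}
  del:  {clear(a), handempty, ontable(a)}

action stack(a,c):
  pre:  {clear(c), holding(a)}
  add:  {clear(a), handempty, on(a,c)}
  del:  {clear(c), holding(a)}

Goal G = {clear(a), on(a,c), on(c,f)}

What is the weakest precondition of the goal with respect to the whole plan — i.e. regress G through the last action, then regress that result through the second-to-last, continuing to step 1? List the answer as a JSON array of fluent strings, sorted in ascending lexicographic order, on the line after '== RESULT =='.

Work backward from the goal:
  through step 3 (stack(a,c)): drop {clear(a), on(a,c)}, keep {on(c,f)}, require {clear(c), holding(a)}
    → {clear(c), holding(a), on(c,f)}
  through step 2 (pickup(a)): drop {holding(a)}, keep {clear(c), on(c,f)}, require {clear(a), handempty, ontable(a)}
    → {clear(a), clear(c), handempty, on(c,f), ontable(a)}
  through step 1 (stack(b,d)): drop {handempty}, keep {clear(a), clear(c), on(c,f), ontable(a)}, require {clear(d), holding(b)}
    → {clear(a), clear(c), clear(d), holding(b), on(c,f), ontable(a)}

== RESULT ==
["clear(a)", "clear(c)", "clear(d)", "holding(b)", "on(c,f)", "ontable(a)"]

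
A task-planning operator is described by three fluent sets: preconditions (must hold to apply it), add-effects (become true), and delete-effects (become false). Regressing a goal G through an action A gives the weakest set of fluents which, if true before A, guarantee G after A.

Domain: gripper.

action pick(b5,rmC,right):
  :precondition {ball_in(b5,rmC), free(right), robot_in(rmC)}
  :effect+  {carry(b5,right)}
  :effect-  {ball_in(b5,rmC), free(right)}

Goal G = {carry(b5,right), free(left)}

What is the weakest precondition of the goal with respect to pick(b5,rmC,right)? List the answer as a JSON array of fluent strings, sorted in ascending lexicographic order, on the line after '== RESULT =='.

Regress:
  G ∩ del = {}  (empty — regression defined)
  G \ add = {carry(b5,right), free(left)} \ {carry(b5,right)} = {free(left)}
  ∪ pre   = {free(left)} ∪ {ball_in(b5,rmC), free(right), robot_in(rmC)}
          = {ball_in(b5,rmC), free(left), free(right), robot_in(rmC)}

== RESULT ==
["ball_in(b5,rmC)", "free(left)", "free(right)", "robot_in(rmC)"]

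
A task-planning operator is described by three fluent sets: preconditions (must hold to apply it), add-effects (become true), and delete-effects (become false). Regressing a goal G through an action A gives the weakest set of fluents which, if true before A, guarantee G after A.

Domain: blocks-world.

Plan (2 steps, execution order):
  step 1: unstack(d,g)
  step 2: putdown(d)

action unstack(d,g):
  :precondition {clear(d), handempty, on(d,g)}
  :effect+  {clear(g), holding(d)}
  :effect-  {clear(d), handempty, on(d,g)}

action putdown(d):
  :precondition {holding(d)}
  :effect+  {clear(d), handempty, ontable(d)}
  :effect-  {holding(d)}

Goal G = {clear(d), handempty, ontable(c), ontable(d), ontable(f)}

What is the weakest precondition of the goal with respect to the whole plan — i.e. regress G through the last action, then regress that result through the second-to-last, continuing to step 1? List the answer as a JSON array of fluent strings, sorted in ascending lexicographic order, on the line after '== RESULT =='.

Regress step by step:
  through step 2 (putdown(d)): drop {clear(d), handempty, ontable(d)}, keep {ontable(c), ontable(f)}, require {holding(d)}
    → {holding(d), ontable(c), ontable(f)}
  through step 1 (unstack(d,g)): drop {holding(d)}, keep {ontable(c), ontable(f)}, require {clear(d), handempty, on(d,g)}
    → {clear(d), handempty, on(d,g), ontable(c), ontable(f)}

== RESULT ==
["clear(d)", "handempty", "on(d,g)", "ontable(c)", "ontable(f)"]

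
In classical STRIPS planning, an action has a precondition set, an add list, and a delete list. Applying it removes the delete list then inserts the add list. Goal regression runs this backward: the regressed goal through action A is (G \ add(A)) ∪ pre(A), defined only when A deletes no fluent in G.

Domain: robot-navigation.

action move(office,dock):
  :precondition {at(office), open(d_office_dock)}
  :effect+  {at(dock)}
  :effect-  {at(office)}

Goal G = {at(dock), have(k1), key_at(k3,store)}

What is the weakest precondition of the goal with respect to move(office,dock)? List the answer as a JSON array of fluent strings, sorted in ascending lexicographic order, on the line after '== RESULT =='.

Regress:
  G ∩ del = {}  (empty — regression defined)
  G \ add = {at(dock), have(k1), key_at(k3,store)} \ {at(dock)} = {have(k1), key_at(k3,store)}
  ∪ pre   = {have(k1), key_at(k3,store)} ∪ {at(office), open(d_office_dock)}
          = {at(office), have(k1), key_at(k3,store), open(d_office_dock)}

== RESULT ==
["at(office)", "have(k1)", "key_at(k3,store)", "open(d_office_dock)"]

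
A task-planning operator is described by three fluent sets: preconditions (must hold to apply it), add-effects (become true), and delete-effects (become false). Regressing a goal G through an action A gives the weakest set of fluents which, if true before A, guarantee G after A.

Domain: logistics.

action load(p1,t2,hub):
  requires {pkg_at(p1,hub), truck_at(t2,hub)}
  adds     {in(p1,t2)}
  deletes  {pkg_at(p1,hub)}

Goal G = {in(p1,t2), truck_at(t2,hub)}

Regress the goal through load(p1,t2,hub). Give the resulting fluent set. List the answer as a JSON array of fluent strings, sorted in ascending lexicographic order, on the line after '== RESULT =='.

Regress:
  G ∩ del = {}  (empty — regression defined)
  G \ add = {in(p1,t2), truck_at(t2,hub)} \ {in(p1,t2)} = {truck_at(t2,hub)}
  ∪ pre   = {truck_at(t2,hub)} ∪ {pkg_at(p1,hub), truck_at(t2,hub)}
          = {pkg_at(p1,hub), truck_at(t2,hub)}

== RESULT ==
["pkg_at(p1,hub)", "truck_at(t2,hub)"]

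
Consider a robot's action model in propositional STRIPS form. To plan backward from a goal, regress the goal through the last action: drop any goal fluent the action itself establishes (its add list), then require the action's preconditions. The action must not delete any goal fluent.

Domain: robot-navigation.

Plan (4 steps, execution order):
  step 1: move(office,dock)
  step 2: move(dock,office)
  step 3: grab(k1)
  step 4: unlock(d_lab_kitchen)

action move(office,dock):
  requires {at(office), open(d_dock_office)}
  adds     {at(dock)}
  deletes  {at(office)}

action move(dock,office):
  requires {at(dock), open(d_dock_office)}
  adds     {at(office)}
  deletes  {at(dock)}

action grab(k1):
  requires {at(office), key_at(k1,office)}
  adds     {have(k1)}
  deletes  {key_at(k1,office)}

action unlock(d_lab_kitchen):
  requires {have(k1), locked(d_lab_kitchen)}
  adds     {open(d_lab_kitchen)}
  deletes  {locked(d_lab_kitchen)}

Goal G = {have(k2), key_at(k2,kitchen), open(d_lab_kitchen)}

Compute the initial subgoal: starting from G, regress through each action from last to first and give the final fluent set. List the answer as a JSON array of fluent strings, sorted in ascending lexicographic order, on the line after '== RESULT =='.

Regress step by step:
  through step 4 (unlock(d_lab_kitchen)): drop {open(d_lab_kitchen)}, keep {have(k2), key_at(k2,kitchen)}, require {have(k1), locked(d_lab_kitchen)}
    → {have(k1), have(k2), key_at(k2,kitchen), locked(d_lab_kitchen)}
  through step 3 (grab(k1)): drop {have(k1)}, keep {have(k2), key_at(k2,kitchen), locked(d_lab_kitchen)}, require {at(office), key_at(k1,office)}
    → {at(office), have(k2), key_at(k1,office), key_at(k2,kitchen), locked(d_lab_kitchen)}
  through step 2 (move(dock,office)): drop {at(office)}, keep {have(k2), key_at(k1,office), key_at(k2,kitchen), locked(d_lab_kitchen)}, require {at(dock), open(d_dock_office)}
    → {at(dock), have(k2), key_at(k1,office), key_at(k2,kitchen), locked(d_lab_kitchen), open(d_dock_office)}
  through step 1 (move(office,dock)): drop {at(dock)}, keep {have(k2), key_at(k1,office), key_at(k2,kitchen), locked(d_lab_kitchen), open(d_dock_office)}, require {at(office), open(d_dock_office)}
    → {at(office), have(k2), key_at(k1,office), key_at(k2,kitchen), locked(d_lab_kitchen), open(d_dock_office)}

== RESULT ==
["at(office)", "have(k2)", "key_at(k1,office)", "key_at(k2,kitchen)", "locked(d_lab_kitchen)", "open(d_dock_office)"]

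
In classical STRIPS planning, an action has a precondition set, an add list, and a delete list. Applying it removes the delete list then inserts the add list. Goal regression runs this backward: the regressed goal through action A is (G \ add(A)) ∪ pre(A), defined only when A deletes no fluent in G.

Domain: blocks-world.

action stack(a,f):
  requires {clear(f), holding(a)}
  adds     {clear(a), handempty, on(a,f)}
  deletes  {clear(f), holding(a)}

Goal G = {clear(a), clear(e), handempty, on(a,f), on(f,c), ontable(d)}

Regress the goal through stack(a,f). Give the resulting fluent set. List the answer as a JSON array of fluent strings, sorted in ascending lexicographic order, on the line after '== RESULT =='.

Regress:
  G ∩ del = {}  (empty — regression defined)
  G \ add = {clear(a), clear(e), handempty, on(a,f), on(f,c), ontable(d)} \ {clear(a), handempty, on(a,f)} = {clear(e), on(f,c), ontable(d)}
  ∪ pre   = {clear(e), on(f,c), ontable(d)} ∪ {clear(f), holding(a)}
          = {clear(e), clear(f), holding(a), on(f,c), ontable(d)}

== RESULT ==
["clear(e)", "clear(f)", "holding(a)", "on(f,c)", "ontable(d)"]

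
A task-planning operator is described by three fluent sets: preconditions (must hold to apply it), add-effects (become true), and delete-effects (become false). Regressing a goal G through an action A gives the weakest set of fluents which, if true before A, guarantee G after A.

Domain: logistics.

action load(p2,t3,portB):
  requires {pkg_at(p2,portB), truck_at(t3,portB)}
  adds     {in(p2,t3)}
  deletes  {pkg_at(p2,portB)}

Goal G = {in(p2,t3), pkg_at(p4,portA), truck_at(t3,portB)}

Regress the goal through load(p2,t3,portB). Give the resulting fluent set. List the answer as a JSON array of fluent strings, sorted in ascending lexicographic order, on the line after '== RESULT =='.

Compute (G \ add) ∪ pre:
  G ∩ del = {}  (empty — regression defined)
  G \ add = {in(p2,t3), pkg_at(p4,portA), truck_at(t3,portB)} \ {in(p2,t3)} = {pkg_at(p4,portA), truck_at(t3,portB)}
  ∪ pre   = {pkg_at(p4,portA), truck_at(t3,portB)} ∪ {pkg_at(p2,portB), truck_at(t3,portB)}
          = {pkg_at(p2,portB), pkg_at(p4,portA), truck_at(t3,portB)}

== RESULT ==
["pkg_at(p2,portB)", "pkg_at(p4,portA)", "truck_at(t3,portB)"]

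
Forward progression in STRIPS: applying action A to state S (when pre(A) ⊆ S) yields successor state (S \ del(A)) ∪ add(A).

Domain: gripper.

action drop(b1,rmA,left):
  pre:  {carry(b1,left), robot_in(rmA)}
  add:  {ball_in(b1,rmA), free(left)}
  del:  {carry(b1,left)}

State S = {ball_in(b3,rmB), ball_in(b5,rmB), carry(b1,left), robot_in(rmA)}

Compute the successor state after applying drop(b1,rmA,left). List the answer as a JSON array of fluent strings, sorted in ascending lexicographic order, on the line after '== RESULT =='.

Progress:
  pre ⊆ S: {carry(b1,left), robot_in(rmA)} ⊆ S  — applicable
  S \ del = {ball_in(b3,rmB), ball_in(b5,rmB), robot_in(rmA)}
  ∪ add   = {ball_in(b1,rmA), ball_in(b3,rmB), ball_in(b5,rmB), free(left), robot_in(rmA)}

== RESULT ==
["ball_in(b1,rmA)", "ball_in(b3,rmB)", "ball_in(b5,rmB)", "free(left)", "robot_in(rmA)"]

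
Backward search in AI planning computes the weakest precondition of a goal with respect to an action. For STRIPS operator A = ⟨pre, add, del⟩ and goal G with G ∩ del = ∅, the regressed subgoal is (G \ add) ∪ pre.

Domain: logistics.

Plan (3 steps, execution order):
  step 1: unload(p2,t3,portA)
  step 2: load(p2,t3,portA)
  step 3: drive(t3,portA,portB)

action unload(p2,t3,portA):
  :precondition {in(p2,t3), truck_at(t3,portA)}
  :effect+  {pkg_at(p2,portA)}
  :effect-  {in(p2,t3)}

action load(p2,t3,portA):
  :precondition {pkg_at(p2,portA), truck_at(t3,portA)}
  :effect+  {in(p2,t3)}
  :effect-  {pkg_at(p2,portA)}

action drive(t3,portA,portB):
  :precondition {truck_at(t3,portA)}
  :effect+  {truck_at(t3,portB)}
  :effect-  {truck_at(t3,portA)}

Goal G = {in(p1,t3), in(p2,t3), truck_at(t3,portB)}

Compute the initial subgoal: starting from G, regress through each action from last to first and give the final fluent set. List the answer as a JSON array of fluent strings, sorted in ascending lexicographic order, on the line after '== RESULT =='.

Regress step by step:
  through step 3 (drive(t3,portA,portB)): drop {truck_at(t3,portB)}, keep {in(p1,t3), in(p2,t3)}, require {truck_at(t3,portA)}
    → {in(p1,t3), in(p2,t3), truck_at(t3,portA)}
  through step 2 (load(p2,t3,portA)): drop {in(p2,t3)}, keep {in(p1,t3), truck_at(t3,portA)}, require {pkg_at(p2,portA), truck_at(t3,portA)}
    → {in(p1,t3), pkg_at(p2,portA), truck_at(t3,portA)}
  through step 1 (unload(p2,t3,portA)): drop {pkg_at(p2,portA)}, keep {in(p1,t3), truck_at(t3,portA)}, require {in(p2,t3), truck_at(t3,portA)}
    → {in(p1,t3), in(p2,t3), truck_at(t3,portA)}

== RESULT ==
["in(p1,t3)", "in(p2,t3)", "truck_at(t3,portA)"]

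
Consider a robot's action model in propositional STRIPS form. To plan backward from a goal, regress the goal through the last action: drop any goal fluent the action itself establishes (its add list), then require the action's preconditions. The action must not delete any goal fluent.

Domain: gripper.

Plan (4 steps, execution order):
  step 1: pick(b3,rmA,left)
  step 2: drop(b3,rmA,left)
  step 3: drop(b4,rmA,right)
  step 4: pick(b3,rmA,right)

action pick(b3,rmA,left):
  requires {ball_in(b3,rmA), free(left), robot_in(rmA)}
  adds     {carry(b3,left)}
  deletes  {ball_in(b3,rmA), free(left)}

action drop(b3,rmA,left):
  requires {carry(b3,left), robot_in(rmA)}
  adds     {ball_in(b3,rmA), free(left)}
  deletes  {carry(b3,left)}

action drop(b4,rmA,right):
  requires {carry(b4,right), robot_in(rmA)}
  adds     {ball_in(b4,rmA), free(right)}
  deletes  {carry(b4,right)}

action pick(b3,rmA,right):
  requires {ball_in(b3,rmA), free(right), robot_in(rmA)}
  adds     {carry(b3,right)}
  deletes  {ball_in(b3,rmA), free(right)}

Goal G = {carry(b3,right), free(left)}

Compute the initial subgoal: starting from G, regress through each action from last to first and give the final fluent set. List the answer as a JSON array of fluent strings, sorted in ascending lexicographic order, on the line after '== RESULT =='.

Work backward from the goal:
  through step 4 (pick(b3,rmA,right)): drop {carry(b3,right)}, keep {free(left)}, require {ball_in(b3,rmA), free(right), robot_in(rmA)}
    → {ball_in(b3,rmA), free(left), free(right), robot_in(rmA)}
  through step 3 (drop(b4,rmA,right)): drop {free(right)}, keep {ball_in(b3,rmA), free(left), robot_in(rmA)}, require {carry(b4,right), robot_in(rmA)}
    → {ball_in(b3,rmA), carry(b4,right), free(left), robot_in(rmA)}
  through step 2 (drop(b3,rmA,left)): drop {ball_in(b3,rmA), free(left)}, keep {carry(b4,right), robot_in(rmA)}, require {carry(b3,left), robot_in(rmA)}
    → {carry(b3,left), carry(b4,right), robot_in(rmA)}
  through step 1 (pick(b3,rmA,left)): drop {carry(b3,left)}, keep {carry(b4,right), robot_in(rmA)}, require {ball_in(b3,rmA), free(left), robot_in(rmA)}
    → {ball_in(b3,rmA), carry(b4,right), free(left), robot_in(rmA)}

== RESULT ==
["ball_in(b3,rmA)", "carry(b4,right)", "free(left)", "robot_in(rmA)"]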